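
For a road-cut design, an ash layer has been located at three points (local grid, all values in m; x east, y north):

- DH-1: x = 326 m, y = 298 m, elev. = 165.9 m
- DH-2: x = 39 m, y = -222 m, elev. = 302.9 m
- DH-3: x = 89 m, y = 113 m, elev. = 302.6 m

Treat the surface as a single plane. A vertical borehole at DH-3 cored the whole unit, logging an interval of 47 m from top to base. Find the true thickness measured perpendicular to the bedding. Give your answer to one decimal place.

39.2 m

Let the plane be z = a·x + b·y + c.
DH-2−DH-1: −287a − 520b = 137;  DH-3−DH-1: −237a − 185b = 136.7.
Solving gives a = −0.65206, b = 0.09643.
|∇z| = √(a²+b²) = 0.65915, so dip δ = arctan(0.65915) = 33.39°.
True thickness = vertical thickness × cos δ = 47 × cos 33.39° = 39.2 m.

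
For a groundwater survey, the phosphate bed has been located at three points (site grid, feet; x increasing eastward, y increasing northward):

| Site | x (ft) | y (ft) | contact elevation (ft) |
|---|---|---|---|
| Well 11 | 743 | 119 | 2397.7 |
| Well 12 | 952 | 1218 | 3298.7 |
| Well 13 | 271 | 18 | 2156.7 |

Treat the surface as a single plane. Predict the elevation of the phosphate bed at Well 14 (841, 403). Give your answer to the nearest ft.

Let the plane be z = a·x + b·y + c.
Well 12−Well 11: 209a + 1099b = 901;  Well 13−Well 11: −472a − 101b = −241.
Solving gives a = 0.34938, b = 0.75339.
Then c = 2397.7 − a·743 − b·119 = 2048.46.
At (841, 403): z = 293.8 + 303.6 + 2048.46 = 2645.9 ft.

2646 ft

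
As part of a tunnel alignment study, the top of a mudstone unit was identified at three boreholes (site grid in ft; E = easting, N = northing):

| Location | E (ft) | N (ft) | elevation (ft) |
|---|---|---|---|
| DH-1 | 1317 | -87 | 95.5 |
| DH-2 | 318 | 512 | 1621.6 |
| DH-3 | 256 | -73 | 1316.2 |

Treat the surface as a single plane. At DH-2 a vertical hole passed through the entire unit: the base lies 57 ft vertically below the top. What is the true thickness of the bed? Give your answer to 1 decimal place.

Let the plane be z = a·E + b·N + c.
DH-2−DH-1: −999a + 599b = 1526.1;  DH-3−DH-1: −1061a + 14b = 1220.7.
Solving gives a = −1.14203, b = 0.64309.
|∇z| = √(a²+b²) = 1.31065, so dip δ = arctan(1.31065) = 52.66°.
True thickness = vertical thickness × cos δ = 57 × cos 52.66° = 34.6 ft.

34.6 ft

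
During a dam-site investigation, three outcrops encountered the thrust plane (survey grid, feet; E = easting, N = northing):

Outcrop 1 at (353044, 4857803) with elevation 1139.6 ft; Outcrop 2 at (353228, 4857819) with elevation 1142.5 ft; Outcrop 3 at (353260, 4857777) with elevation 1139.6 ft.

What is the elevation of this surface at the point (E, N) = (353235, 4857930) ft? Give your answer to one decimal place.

Let the plane be z = a·E + b·N + c.
Outcrop 2−Outcrop 1: 184a + 16b = 2.9;  Outcrop 3−Outcrop 1: 216a − 26b = 0.
Solving gives a = 0.009150485, b = 0.076019417.
Then c = 1139.6 − a·353044 − b·4857803 = −371378.28.
At (353235, 4857930): z = 3232.3 + 369297.0 − 371378.28 = 1151.0 ft.

1151.0 ft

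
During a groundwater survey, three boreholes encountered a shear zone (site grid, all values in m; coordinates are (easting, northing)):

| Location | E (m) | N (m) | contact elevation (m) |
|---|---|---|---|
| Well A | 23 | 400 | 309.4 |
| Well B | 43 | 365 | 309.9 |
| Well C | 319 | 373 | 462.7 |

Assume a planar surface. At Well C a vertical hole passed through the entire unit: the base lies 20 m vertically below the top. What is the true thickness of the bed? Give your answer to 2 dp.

Two edge vectors: Well A→Well B = (20, -35, 0.5), Well A→Well C = (296, -27, 153.3).
Normal n = (Well A→Well B) × (Well A→Well C) = (-5352, -2918, 9820).
So ∂z/∂E = −n_x/n_z = 0.54501 and ∂z/∂N = −n_y/n_z = 0.29715.
|∇z| = √(a²+b²) = 0.62075, so dip δ = arctan(0.62075) = 31.83°.
True thickness = vertical thickness × cos δ = 20 × cos 31.83° = 16.99 m.

16.99 m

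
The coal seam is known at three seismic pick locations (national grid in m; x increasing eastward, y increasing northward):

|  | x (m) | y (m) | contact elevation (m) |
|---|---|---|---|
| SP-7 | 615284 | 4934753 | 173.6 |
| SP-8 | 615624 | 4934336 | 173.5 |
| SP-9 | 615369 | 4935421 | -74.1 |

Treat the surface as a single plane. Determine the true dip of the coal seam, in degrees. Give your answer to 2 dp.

Let the plane be z = a·x + b·y + c.
SP-8−SP-7: 340a − 417b = −0.1;  SP-9−SP-7: 85a + 668b = −247.7.
Solving gives a = −0.39365, b = −0.32072.
Gradient magnitude |∇z| = √(a² + b²) = √(0.15496 + 0.10286) = 0.50776.
True dip = arctan(0.50776) = 26.92°, dipping toward NE (azimuth ≈ 051°).

26.92°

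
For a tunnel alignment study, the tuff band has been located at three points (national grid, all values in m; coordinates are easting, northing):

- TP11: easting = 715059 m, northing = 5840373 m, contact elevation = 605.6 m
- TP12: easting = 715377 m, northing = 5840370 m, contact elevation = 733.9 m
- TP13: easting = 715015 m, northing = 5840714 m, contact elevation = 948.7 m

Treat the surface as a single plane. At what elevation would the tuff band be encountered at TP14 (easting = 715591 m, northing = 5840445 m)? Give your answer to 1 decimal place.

Let the plane be z = a·easting + b·northing + c.
TP12−TP11: 318a − 3b = 128.3;  TP13−TP11: −44a + 341b = 343.1.
Solving gives a = 0.413454472, b = 1.059507322.
Then c = 605.6 − a·715059 − b·5840373 = −6482956.70.
At (715591, 5840445): z = 295864.3 + 6187994.2 − 6482956.70 = 901.8 m.

901.8 m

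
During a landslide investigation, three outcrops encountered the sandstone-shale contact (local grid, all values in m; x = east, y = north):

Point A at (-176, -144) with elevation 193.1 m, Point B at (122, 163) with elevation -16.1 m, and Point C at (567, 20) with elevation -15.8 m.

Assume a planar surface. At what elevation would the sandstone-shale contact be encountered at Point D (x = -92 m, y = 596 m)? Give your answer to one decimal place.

Let the plane be z = a·x + b·y + c.
Point B−Point A: 298a + 307b = −209.2;  Point C−Point A: 743a + 164b = −208.9.
Solving gives a = −0.16640, b = −0.51991.
Then c = 193.1 − a·-176 − b·-144 = 88.95.
At (-92, 596): z = 15.3 − 309.9 + 88.95 = -205.6 m.

-205.6 m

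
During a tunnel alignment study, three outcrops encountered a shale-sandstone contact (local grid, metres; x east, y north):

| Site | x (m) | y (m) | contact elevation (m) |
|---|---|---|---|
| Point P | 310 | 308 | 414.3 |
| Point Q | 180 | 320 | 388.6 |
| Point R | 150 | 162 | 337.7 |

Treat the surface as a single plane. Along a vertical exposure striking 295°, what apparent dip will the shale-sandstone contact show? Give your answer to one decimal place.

4.8°

Let the plane be z = a·x + b·y + c.
Point Q−Point P: −130a + 12b = −25.7;  Point R−Point P: −160a − 146b = −76.6.
Solving gives a = 0.22351, b = 0.27971.
Unit vector along 295° is (sin 295°, cos 295°) = (-0.9063, 0.4226).
Slope in that direction = a·(-0.9063) + b·(0.4226) = −0.08436.
Apparent dip = arctan|0.08436| = 4.8° (true dip is 19.7°, so apparent ≤ true as expected).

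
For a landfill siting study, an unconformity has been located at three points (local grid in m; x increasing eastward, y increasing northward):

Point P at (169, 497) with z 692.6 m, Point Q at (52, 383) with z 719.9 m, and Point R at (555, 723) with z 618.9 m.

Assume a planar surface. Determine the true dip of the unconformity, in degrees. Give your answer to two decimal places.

9.51°

Let the plane be z = a·x + b·y + c.
Point Q−Point P: −117a − 114b = 27.3;  Point R−Point P: 386a + 226b = −73.7.
Solving gives a = −0.12709, b = −0.10904.
Gradient magnitude |∇z| = √(a² + b²) = √(0.01615 + 0.01189) = 0.16746.
True dip = arctan(0.16746) = 9.51°, dipping toward NE (azimuth ≈ 049°).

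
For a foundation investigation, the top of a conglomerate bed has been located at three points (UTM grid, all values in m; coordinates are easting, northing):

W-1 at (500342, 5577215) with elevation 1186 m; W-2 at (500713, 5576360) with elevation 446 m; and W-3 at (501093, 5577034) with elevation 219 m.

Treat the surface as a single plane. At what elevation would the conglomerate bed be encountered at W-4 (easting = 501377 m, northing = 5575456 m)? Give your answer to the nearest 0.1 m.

-663.9 m

Let the plane be z = a·easting + b·northing + c.
W-2−W-1: 371a − 855b = −740;  W-3−W-1: 751a − 181b = −967.
Solving gives a = −1.205044230, b = 0.342606539.
Then c = 1186 − a·500342 − b·5577215 = −1306670.09.
At (501377, 5575456): z = −604181.5 + 1910187.7 − 1306670.09 = -663.9 m.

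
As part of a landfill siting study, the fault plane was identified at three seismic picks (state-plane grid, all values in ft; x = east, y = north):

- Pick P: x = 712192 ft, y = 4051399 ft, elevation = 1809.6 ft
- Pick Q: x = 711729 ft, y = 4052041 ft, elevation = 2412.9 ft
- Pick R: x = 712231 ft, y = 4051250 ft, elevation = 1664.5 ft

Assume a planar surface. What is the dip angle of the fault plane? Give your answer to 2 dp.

44.89°

Two edge vectors: Pick P→Pick Q = (-463, 642, 603.3), Pick P→Pick R = (39, -149, -145.1).
Normal n = (Pick P→Pick Q) × (Pick P→Pick R) = (-3262.5, -43652.6, 43949).
So ∂z/∂x = −n_x/n_z = 0.07423 and ∂z/∂y = −n_y/n_z = 0.99326.
Gradient magnitude |∇z| = √(a² + b²) = √(0.00551 + 0.98656) = 0.99603.
True dip = arctan(0.99603) = 44.89°, dipping toward S (azimuth ≈ 184°).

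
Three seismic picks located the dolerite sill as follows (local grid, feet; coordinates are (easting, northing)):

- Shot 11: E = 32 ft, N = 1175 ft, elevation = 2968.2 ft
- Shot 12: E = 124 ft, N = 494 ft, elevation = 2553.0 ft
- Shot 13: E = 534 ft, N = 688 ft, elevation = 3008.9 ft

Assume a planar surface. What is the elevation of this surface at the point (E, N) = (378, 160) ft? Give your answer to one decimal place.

Let the plane be z = a·E + b·N + c.
Shot 12−Shot 11: 92a − 681b = −415.2;  Shot 13−Shot 11: 502a − 487b = 40.7.
Solving gives a = 0.773987, b = 0.714254.
Then c = 2968.2 − a·32 − b·1175 = 2104.18.
At (378, 160): z = 292.6 + 114.3 + 2104.18 = 2511.0 ft.

2511.0 ft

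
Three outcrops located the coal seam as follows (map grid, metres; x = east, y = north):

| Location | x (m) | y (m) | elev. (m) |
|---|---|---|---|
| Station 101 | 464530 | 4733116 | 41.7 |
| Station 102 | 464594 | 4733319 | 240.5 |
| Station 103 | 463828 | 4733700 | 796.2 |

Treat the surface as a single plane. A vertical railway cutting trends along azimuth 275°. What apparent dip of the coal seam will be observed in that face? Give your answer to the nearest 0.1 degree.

Two edge vectors: Station 101→Station 102 = (64, 203, 198.8), Station 101→Station 103 = (-702, 584, 754.5).
Normal n = (Station 101→Station 102) × (Station 101→Station 103) = (37064.3, -187845.6, 179882).
So ∂z/∂x = −n_x/n_z = −0.20605 and ∂z/∂y = −n_y/n_z = 1.04427.
Unit vector along 275° is (sin 275°, cos 275°) = (-0.9962, 0.0872).
Slope in that direction = a·(-0.9962) + b·(0.0872) = 0.29628.
Apparent dip = arctan|0.29628| = 16.5° (true dip is 46.8°, so apparent ≤ true as expected).

16.5°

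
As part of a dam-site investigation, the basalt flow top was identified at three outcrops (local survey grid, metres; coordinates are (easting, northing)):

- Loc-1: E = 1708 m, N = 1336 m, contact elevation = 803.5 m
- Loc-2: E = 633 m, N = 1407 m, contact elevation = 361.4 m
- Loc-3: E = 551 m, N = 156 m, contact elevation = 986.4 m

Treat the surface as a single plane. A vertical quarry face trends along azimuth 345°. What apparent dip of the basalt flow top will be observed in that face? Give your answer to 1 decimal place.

Two edge vectors: Loc-1→Loc-2 = (-1075, 71, -442.1), Loc-1→Loc-3 = (-1157, -1180, 182.9).
Normal n = (Loc-1→Loc-2) × (Loc-1→Loc-3) = (-508692.1, 708127.2, 1350647).
So ∂z/∂E = −n_x/n_z = 0.37663 and ∂z/∂N = −n_y/n_z = −0.52429.
Unit vector along 345° is (sin 345°, cos 345°) = (-0.2588, 0.9659).
Slope in that direction = a·(-0.2588) + b·(0.9659) = −0.60390.
Apparent dip = arctan|0.60390| = 31.1° (true dip is 32.8°, so apparent ≤ true as expected).

31.1°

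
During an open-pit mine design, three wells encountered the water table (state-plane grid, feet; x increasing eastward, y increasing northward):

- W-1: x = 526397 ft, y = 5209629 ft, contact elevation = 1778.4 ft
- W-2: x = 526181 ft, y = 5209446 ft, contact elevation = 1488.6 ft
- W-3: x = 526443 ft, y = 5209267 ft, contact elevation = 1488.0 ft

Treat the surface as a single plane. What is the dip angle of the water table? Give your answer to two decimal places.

46.73°

Let the plane be z = a·x + b·y + c.
W-2−W-1: −216a − 183b = −289.8;  W-3−W-1: 46a − 362b = −290.4.
Solving gives a = 0.59767, b = 0.87816.
Gradient magnitude |∇z| = √(a² + b²) = √(0.35721 + 0.77116) = 1.06225.
True dip = arctan(1.06225) = 46.73°, dipping toward SW (azimuth ≈ 214°).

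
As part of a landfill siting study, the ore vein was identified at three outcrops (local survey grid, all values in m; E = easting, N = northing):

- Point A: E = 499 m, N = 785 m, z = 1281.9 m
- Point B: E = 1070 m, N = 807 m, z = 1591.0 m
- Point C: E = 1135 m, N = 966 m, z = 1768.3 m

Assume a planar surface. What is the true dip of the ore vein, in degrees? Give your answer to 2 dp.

46.12°

Let the plane be z = a·E + b·N + c.
Point B−Point A: 571a + 22b = 309.1;  Point C−Point A: 636a + 181b = 486.4.
Solving gives a = 0.50634, b = 0.90810.
Gradient magnitude |∇z| = √(a² + b²) = √(0.25638 + 0.82464) = 1.03972.
True dip = arctan(1.03972) = 46.12°, dipping toward SSW (azimuth ≈ 209°).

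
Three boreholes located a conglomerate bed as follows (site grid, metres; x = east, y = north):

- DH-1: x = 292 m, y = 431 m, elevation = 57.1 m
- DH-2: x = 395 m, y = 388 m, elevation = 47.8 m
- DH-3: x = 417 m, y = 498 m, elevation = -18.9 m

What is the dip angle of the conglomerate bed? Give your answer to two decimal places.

Let the plane be z = a·x + b·y + c.
DH-2−DH-1: 103a − 43b = −9.3;  DH-3−DH-1: 125a + 67b = −76.
Solving gives a = −0.31697, b = −0.54297.
Gradient magnitude |∇z| = √(a² + b²) = √(0.10047 + 0.29482) = 0.62872.
True dip = arctan(0.62872) = 32.16°, dipping toward NNE (azimuth ≈ 030°).

32.16°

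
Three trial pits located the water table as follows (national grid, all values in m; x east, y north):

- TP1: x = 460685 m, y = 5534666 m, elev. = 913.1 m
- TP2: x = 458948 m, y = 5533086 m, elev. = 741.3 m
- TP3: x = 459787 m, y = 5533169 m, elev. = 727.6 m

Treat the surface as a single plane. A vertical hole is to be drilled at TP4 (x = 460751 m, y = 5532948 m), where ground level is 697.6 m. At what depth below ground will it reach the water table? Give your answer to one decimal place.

30.7 m

Let the plane be z = a·x + b·y + c.
TP2−TP1: −1737a − 1580b = −171.8;  TP3−TP1: −898a − 1497b = −185.5.
Solving gives a = −0.030390986, b = 0.142145027.
Then c = 913.1 − a·460685 − b·5534666 = −771811.48.
At (460751, 5532948): z_contact = −14002.68 + 786481.04 − 771811.48 = 666.89 m.
Depth below ground = 697.6 − 666.89 = 30.7 m.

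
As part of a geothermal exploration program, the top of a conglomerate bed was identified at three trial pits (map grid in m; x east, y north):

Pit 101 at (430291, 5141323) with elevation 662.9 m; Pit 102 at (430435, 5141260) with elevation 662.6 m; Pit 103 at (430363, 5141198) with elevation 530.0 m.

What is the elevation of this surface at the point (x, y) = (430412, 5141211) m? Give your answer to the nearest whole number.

Two edge vectors: Pit 101→Pit 102 = (144, -63, -0.3), Pit 101→Pit 103 = (72, -125, -132.9).
Normal n = (Pit 101→Pit 102) × (Pit 101→Pit 103) = (8335.2, 19116, -13464).
So ∂z/∂x = −n_x/n_z = 0.61907308 and ∂z/∂y = −n_y/n_z = 1.41978610.
Intercept c from Pit 101: 662.9 − 266381.58 − 7299578.91 = −7565297.59.
At (430412, 5141211): z = 266456.5 + 7299419.9 − 7565297.59 = 578.8 m.

579 m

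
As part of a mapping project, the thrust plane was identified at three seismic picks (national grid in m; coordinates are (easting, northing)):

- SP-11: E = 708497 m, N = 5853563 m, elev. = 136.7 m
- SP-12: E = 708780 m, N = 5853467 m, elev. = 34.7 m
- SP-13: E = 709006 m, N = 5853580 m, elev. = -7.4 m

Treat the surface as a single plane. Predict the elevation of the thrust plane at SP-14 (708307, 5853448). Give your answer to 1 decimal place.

167.9 m

Two edge vectors: SP-11→SP-12 = (283, -96, -102), SP-11→SP-13 = (509, 17, -144.1).
Normal n = (SP-11→SP-12) × (SP-11→SP-13) = (15567.6, -11137.7, 53675).
So ∂z/∂E = −n_x/n_z = −0.290034467 and ∂z/∂N = −n_y/n_z = 0.207502562.
Intercept c from SP-11: 136.7 + 205488.55 − 1214629.32 = −1009004.07.
At (708307, 5853448): z = −205433.4 + 1214605.5 − 1009004.07 = 167.9 m.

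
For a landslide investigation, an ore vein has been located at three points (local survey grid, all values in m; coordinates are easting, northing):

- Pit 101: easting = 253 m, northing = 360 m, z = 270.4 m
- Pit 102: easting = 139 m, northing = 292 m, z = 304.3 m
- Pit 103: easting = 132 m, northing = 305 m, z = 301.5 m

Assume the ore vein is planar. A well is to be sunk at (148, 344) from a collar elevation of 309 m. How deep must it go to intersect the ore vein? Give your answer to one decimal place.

20.6 m

Let the plane be z = a·easting + b·northing + c.
Pit 102−Pit 101: −114a − 68b = 33.9;  Pit 103−Pit 101: −121a − 55b = 31.1.
Solving gives a = −0.12783, b = −0.28422.
Then c = 270.4 − a·253 − b·360 = 405.06.
At (148, 344): z_contact = −18.92 − 97.77 + 405.06 = 288.37 m.
Depth below ground = 309 − 288.37 = 20.6 m.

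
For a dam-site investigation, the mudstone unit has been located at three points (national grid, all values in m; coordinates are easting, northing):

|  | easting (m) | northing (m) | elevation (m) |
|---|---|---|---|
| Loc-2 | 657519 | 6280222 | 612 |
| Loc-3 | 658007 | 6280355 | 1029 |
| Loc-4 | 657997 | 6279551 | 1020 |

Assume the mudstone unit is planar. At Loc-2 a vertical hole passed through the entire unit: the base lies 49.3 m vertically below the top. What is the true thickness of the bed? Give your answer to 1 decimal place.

37.5 m

Two edge vectors: Loc-2→Loc-3 = (488, 133, 417), Loc-2→Loc-4 = (478, -671, 408).
Normal n = (Loc-2→Loc-3) × (Loc-2→Loc-4) = (334071, 222, -391022).
So ∂z/∂easting = −n_x/n_z = 0.85435 and ∂z/∂northing = −n_y/n_z = 0.00057.
|∇z| = √(a²+b²) = 0.85435, so dip δ = arctan(0.85435) = 40.51°.
True thickness = vertical thickness × cos δ = 49.3 × cos 40.51° = 37.5 m.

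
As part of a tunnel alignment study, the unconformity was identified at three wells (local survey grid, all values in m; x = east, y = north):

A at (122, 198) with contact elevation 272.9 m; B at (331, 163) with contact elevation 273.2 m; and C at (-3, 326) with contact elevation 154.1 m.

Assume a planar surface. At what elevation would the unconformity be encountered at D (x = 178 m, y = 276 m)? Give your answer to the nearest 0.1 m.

176.2 m

Let the plane be z = a·x + b·y + c.
B−A: 209a − 35b = 0.3;  C−A: −125a + 128b = −118.8.
Solving gives a = −0.18410, b = −1.10791.
Then c = 272.9 − a·122 − b·198 = 514.73.
At (178, 276): z = −32.8 − 305.8 + 514.73 = 176.2 m.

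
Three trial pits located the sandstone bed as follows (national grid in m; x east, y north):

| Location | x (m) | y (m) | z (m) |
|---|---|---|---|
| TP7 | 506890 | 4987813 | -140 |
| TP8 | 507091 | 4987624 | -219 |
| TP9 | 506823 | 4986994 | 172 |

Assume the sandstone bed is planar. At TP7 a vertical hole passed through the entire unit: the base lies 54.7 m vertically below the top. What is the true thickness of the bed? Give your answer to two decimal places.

Let the plane be z = a·x + b·y + c.
TP8−TP7: 201a − 189b = −79;  TP9−TP7: −67a − 819b = 312.
Solving gives a = −0.69758, b = −0.32389.
|∇z| = √(a²+b²) = 0.76911, so dip δ = arctan(0.76911) = 37.56°.
True thickness = vertical thickness × cos δ = 54.7 × cos 37.56° = 43.36 m.

43.36 m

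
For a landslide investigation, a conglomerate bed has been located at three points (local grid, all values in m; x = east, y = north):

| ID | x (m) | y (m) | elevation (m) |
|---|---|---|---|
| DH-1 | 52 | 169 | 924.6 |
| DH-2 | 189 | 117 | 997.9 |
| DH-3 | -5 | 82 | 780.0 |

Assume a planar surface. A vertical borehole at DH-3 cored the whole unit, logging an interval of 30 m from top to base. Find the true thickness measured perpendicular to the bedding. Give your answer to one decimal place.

17.4 m

Let the plane be z = a·x + b·y + c.
DH-2−DH-1: 137a − 52b = 73.3;  DH-3−DH-1: −57a − 87b = −144.6.
Solving gives a = 0.93370, b = 1.05033.
|∇z| = √(a²+b²) = 1.40535, so dip δ = arctan(1.40535) = 54.57°.
True thickness = vertical thickness × cos δ = 30 × cos 54.57° = 17.4 m.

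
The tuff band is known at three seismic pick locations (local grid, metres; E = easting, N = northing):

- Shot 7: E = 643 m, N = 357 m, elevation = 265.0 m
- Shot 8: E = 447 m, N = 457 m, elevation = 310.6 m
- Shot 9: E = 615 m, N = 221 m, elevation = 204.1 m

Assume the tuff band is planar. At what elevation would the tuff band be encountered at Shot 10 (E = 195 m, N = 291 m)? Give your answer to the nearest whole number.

237 m

Two edge vectors: Shot 7→Shot 8 = (-196, 100, 45.6), Shot 7→Shot 9 = (-28, -136, -60.9).
Normal n = (Shot 7→Shot 8) × (Shot 7→Shot 9) = (111.6, -13213.2, 29456).
So ∂z/∂E = −n_x/n_z = −0.00379 and ∂z/∂N = −n_y/n_z = 0.44857.
Intercept c from Shot 7: 265 + 2.44 − 160.14 = 107.30.
At (195, 291): z = −0.7 + 130.5 + 107.30 = 237.1 m.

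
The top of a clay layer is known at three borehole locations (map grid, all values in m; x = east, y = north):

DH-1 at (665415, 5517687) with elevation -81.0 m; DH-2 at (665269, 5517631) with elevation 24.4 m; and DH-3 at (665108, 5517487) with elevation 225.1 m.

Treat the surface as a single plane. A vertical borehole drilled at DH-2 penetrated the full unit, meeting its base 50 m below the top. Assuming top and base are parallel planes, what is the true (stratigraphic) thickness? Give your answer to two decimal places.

Two edge vectors: DH-1→DH-2 = (-146, -56, 105.4), DH-1→DH-3 = (-307, -200, 306.1).
Normal n = (DH-1→DH-2) × (DH-1→DH-3) = (3938.4, 12332.8, 12008).
So ∂z/∂x = −n_x/n_z = −0.32798 and ∂z/∂y = −n_y/n_z = −1.02705.
|∇z| = √(a²+b²) = 1.07815, so dip δ = arctan(1.07815) = 47.15°.
True thickness = vertical thickness × cos δ = 50 × cos 47.15° = 34.00 m.

34.00 m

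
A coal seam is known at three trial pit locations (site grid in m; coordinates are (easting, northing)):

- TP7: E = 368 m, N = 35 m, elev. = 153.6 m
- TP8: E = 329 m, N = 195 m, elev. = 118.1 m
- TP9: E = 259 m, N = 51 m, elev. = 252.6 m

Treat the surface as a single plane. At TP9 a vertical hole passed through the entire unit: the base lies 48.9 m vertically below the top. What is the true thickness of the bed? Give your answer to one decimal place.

33.2 m

Two edge vectors: TP7→TP8 = (-39, 160, -35.5), TP7→TP9 = (-109, 16, 99).
Normal n = (TP7→TP8) × (TP7→TP9) = (16408, 7730.5, 16816).
So ∂z/∂E = −n_x/n_z = −0.97574 and ∂z/∂N = −n_y/n_z = −0.45971.
|∇z| = √(a²+b²) = 1.07861, so dip δ = arctan(1.07861) = 47.17°.
True thickness = vertical thickness × cos δ = 48.9 × cos 47.17° = 33.2 m.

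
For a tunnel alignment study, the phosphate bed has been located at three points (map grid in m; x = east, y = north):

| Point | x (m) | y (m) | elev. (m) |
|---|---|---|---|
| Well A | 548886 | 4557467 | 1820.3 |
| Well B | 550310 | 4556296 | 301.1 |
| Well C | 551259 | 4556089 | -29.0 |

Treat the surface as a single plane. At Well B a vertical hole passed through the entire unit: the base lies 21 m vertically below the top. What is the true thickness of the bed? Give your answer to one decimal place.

13.5 m

Let the plane be z = a·x + b·y + c.
Well B−Well A: 1424a − 1171b = −1519.2;  Well C−Well A: 2373a − 1378b = −1849.3.
Solving gives a = −0.08827, b = 1.19001.
|∇z| = √(a²+b²) = 1.19328, so dip δ = arctan(1.19328) = 50.04°.
True thickness = vertical thickness × cos δ = 21 × cos 50.04° = 13.5 m.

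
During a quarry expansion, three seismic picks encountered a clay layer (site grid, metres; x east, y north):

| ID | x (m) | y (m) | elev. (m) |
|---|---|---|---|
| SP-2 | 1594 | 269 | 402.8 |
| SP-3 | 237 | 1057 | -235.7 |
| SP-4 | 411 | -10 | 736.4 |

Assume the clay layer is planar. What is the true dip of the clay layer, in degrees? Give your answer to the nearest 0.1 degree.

42.7°

Let the plane be z = a·x + b·y + c.
SP-3−SP-2: −1357a + 788b = −638.5;  SP-4−SP-2: −1183a − 279b = 333.6.
Solving gives a = −0.06464, b = −0.92160.
Gradient magnitude |∇z| = √(a² + b²) = √(0.00418 + 0.84935) = 0.92387.
True dip = arctan(0.92387) = 42.7°, dipping toward N (azimuth ≈ 004°).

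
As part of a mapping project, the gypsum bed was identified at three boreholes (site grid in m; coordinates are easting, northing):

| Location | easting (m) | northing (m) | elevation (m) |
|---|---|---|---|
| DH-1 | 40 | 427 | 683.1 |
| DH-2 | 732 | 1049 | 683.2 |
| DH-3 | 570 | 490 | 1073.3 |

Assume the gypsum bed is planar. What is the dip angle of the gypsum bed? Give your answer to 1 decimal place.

Two edge vectors: DH-1→DH-2 = (692, 622, 0.1), DH-1→DH-3 = (530, 63, 390.2).
Normal n = (DH-1→DH-2) × (DH-1→DH-3) = (242698.1, -269965.4, -286064).
So ∂z/∂easting = −n_x/n_z = 0.84840 and ∂z/∂northing = −n_y/n_z = −0.94372.
Gradient magnitude |∇z| = √(a² + b²) = √(0.71979 + 0.89061) = 1.26902.
True dip = arctan(1.26902) = 51.8°, dipping toward NW (azimuth ≈ 318°).

51.8°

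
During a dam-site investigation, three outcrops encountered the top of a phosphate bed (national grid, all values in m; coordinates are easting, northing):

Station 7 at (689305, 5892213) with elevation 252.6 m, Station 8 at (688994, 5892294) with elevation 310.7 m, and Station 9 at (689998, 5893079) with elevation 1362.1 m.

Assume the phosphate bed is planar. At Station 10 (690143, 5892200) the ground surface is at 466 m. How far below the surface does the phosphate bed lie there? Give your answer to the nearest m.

Two edge vectors: Station 7→Station 8 = (-311, 81, 58.1), Station 7→Station 9 = (693, 866, 1109.5).
Normal n = (Station 7→Station 8) × (Station 7→Station 9) = (39554.9, 385317.8, -325459).
So ∂z/∂easting = −n_x/n_z = 0.12153574 and ∂z/∂northing = −n_y/n_z = 1.18392117.
Intercept c from Station 7: 252.6 − 83775.19 − 6975915.71 = −7059438.30.
At (690143, 5892200): z_contact = 83877.0 + 6975900.3 − 7059438.30 = 339.1 m.
Depth below ground = 466 − 339.1 = 127 m.

127 m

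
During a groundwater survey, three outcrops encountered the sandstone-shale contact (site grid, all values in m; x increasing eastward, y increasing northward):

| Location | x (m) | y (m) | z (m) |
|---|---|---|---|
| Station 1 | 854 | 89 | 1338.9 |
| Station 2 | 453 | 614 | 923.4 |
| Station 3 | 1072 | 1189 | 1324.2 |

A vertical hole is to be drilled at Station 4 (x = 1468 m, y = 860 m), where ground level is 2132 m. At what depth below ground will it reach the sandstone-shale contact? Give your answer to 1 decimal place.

430.4 m

Two edge vectors: Station 1→Station 2 = (-401, 525, -415.5), Station 1→Station 3 = (218, 1100, -14.7).
Normal n = (Station 1→Station 2) × (Station 1→Station 3) = (449332.5, -96473.7, -555550).
So ∂z/∂x = −n_x/n_z = 0.808807 and ∂z/∂y = −n_y/n_z = −0.173654.
Intercept c from Station 1: 1338.9 − 690.72 + 15.46 = 663.63.
At (1468, 860): z_contact = 1187.33 − 149.34 + 663.63 = 1701.62 m.
Depth below ground = 2132 − 1701.62 = 430.4 m.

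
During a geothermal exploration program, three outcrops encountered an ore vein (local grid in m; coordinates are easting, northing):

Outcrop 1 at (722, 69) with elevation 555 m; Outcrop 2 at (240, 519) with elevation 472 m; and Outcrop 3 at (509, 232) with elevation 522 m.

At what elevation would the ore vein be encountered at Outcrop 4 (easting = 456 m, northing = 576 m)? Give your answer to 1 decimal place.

Let the plane be z = a·easting + b·northing + c.
Outcrop 2−Outcrop 1: −482a + 450b = −83;  Outcrop 3−Outcrop 1: −213a + 163b = −33.
Solving gives a = 0.07643, b = −0.10258.
Then c = 555 − a·722 − b·69 = 506.90.
At (456, 576): z = 34.9 − 59.1 + 506.90 = 482.7 m.

482.7 m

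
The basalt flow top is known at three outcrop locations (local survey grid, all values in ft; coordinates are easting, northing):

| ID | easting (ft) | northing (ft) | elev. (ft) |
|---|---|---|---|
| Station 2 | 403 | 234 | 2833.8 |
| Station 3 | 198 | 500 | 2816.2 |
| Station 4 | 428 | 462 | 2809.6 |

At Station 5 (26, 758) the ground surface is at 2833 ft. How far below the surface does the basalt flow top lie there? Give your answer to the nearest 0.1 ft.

35.1 ft

Let the plane be z = a·easting + b·northing + c.
Station 3−Station 2: −205a + 266b = −17.6;  Station 4−Station 2: 25a + 228b = −24.2.
Solving gives a = −0.04541, b = −0.10116.
Then c = 2833.8 − a·403 − b·234 = 2875.77.
At (26, 758): z_contact = −1.18 − 76.68 + 2875.77 = 2797.91 ft.
Depth below ground = 2833 − 2797.91 = 35.1 ft.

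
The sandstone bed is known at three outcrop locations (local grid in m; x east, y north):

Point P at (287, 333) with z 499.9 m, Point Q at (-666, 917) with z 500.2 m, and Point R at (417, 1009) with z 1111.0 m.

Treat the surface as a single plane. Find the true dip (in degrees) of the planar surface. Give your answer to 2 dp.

Two edge vectors: Point P→Point Q = (-953, 584, 0.3), Point P→Point R = (130, 676, 611.1).
Normal n = (Point P→Point Q) × (Point P→Point R) = (356679.6, 582417.3, -720148).
So ∂z/∂x = −n_x/n_z = 0.49529 and ∂z/∂y = −n_y/n_z = 0.80875.
Gradient magnitude |∇z| = √(a² + b²) = √(0.24531 + 0.65407) = 0.94836.
True dip = arctan(0.94836) = 43.48°, dipping toward SSW (azimuth ≈ 211°).

43.48°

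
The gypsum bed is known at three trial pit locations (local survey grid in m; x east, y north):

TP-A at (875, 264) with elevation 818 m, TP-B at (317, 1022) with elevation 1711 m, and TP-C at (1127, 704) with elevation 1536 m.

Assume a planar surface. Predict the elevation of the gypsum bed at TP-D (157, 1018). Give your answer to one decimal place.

1649.8 m

Two edge vectors: TP-A→TP-B = (-558, 758, 893), TP-A→TP-C = (252, 440, 718).
Normal n = (TP-A→TP-B) × (TP-A→TP-C) = (151324, 625680, -436536).
So ∂z/∂x = −n_x/n_z = 0.346647 and ∂z/∂y = −n_y/n_z = 1.433284.
Intercept c from TP-A: 818 − 303.32 − 378.39 = 136.30.
At (157, 1018): z = 54.4 + 1459.1 + 136.30 = 1649.8 m.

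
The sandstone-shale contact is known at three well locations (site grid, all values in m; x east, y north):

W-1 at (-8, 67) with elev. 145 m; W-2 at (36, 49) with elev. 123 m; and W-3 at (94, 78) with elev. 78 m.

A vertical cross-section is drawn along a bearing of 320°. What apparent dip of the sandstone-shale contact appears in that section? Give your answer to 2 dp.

Two edge vectors: W-1→W-2 = (44, -18, -22), W-1→W-3 = (102, 11, -67).
Normal n = (W-1→W-2) × (W-1→W-3) = (1448, 704, 2320).
So ∂z/∂x = −n_x/n_z = −0.62414 and ∂z/∂y = −n_y/n_z = −0.30345.
Unit vector along 320° is (sin 320°, cos 320°) = (-0.6428, 0.7660).
Slope in that direction = a·(-0.6428) + b·(0.7660) = 0.16873.
Apparent dip = arctan|0.16873| = 9.58° (true dip is 34.8°, so apparent ≤ true as expected).

9.58°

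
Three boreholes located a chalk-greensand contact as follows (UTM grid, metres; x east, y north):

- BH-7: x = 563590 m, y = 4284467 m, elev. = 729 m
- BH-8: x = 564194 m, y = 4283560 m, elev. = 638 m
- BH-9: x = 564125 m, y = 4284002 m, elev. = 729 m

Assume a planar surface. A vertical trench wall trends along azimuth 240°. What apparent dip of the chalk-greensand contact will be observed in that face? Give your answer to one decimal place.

16.6°

Two edge vectors: BH-7→BH-8 = (604, -907, -91), BH-7→BH-9 = (535, -465, 0).
Normal n = (BH-7→BH-8) × (BH-7→BH-9) = (-42315, -48685, 204385).
So ∂z/∂x = −n_x/n_z = 0.20704 and ∂z/∂y = −n_y/n_z = 0.23820.
Unit vector along 240° is (sin 240°, cos 240°) = (-0.8660, -0.5000).
Slope in that direction = a·(-0.8660) + b·(-0.5000) = −0.29840.
Apparent dip = arctan|0.29840| = 16.6° (true dip is 17.5°, so apparent ≤ true as expected).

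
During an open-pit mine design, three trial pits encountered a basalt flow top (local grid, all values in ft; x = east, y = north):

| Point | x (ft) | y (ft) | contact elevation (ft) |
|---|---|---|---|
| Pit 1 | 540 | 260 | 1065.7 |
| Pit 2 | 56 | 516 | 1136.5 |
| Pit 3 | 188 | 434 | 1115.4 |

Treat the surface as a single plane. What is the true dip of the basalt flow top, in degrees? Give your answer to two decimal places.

Let the plane be z = a·x + b·y + c.
Pit 2−Pit 1: −484a + 256b = 70.8;  Pit 3−Pit 1: −352a + 174b = 49.7.
Solving gives a = −0.06852, b = 0.14701.
Gradient magnitude |∇z| = √(a² + b²) = √(0.00470 + 0.02161) = 0.16220.
True dip = arctan(0.16220) = 9.21°, dipping toward SSE (azimuth ≈ 155°).

9.21°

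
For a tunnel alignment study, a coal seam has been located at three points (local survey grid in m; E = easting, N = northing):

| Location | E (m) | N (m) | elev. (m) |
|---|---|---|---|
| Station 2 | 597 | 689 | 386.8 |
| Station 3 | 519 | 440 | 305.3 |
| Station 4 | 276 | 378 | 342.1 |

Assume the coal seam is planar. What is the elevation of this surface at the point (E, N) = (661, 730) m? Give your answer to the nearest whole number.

387 m

Let the plane be z = a·E + b·N + c.
Station 3−Station 2: −78a − 249b = −81.5;  Station 4−Station 2: −321a − 311b = −44.7.
Solving gives a = −0.25536, b = 0.40730.
Then c = 386.8 − a·597 − b·689 = 258.62.
At (661, 730): z = −168.8 + 297.3 + 258.62 = 387.2 m.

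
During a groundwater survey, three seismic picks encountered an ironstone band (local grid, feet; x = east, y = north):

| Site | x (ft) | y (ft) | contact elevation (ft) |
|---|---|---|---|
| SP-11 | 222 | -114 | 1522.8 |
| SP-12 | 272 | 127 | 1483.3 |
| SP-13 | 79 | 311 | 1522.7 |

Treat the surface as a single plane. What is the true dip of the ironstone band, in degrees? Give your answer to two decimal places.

Let the plane be z = a·x + b·y + c.
SP-12−SP-11: 50a + 241b = −39.5;  SP-13−SP-11: −143a + 425b = −0.1.
Solving gives a = −0.30089, b = −0.10148.
Gradient magnitude |∇z| = √(a² + b²) = √(0.09053 + 0.01030) = 0.31754.
True dip = arctan(0.31754) = 17.62°, dipping toward ENE (azimuth ≈ 071°).

17.62°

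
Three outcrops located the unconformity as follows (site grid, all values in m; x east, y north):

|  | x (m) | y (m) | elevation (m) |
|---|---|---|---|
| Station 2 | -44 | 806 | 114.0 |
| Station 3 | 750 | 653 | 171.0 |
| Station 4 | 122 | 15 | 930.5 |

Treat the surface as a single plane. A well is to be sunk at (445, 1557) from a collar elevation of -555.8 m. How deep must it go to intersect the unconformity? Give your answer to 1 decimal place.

191.1 m

Let the plane be z = a·x + b·y + c.
Station 3−Station 2: 794a − 153b = 57;  Station 4−Station 2: 166a − 791b = 816.5.
Solving gives a = −0.132476, b = −1.060039.
Then c = 114 − a·-44 − b·806 = 962.56.
At (445, 1557): z_contact = −58.95 − 1650.48 + 962.56 = -746.87 m.
Depth below ground = -555.8 − (-746.87) = 191.1 m.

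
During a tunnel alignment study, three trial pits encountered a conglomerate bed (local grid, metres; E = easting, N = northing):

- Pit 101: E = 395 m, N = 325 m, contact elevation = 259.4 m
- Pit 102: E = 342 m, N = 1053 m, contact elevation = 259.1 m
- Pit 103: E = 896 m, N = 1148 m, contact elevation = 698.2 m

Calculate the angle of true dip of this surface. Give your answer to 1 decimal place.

Let the plane be z = a·E + b·N + c.
Pit 102−Pit 101: −53a + 728b = −0.3;  Pit 103−Pit 101: 501a + 823b = 438.8.
Solving gives a = 0.78290, b = 0.05658.
Gradient magnitude |∇z| = √(a² + b²) = √(0.61293 + 0.00320) = 0.78494.
True dip = arctan(0.78494) = 38.1°, dipping toward W (azimuth ≈ 266°).

38.1°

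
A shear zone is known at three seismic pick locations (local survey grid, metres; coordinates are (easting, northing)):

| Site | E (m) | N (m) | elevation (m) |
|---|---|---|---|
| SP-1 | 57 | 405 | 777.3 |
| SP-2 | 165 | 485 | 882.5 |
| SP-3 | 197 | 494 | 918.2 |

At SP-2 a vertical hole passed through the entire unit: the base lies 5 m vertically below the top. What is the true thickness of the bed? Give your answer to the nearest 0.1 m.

3.1 m

Two edge vectors: SP-1→SP-2 = (108, 80, 105.2), SP-1→SP-3 = (140, 89, 140.9).
Normal n = (SP-1→SP-2) × (SP-1→SP-3) = (1909.2, -489.2, -1588).
So ∂z/∂E = −n_x/n_z = 1.20227 and ∂z/∂N = −n_y/n_z = −0.30806.
|∇z| = √(a²+b²) = 1.24111, so dip δ = arctan(1.24111) = 51.14°.
True thickness = vertical thickness × cos δ = 5 × cos 51.14° = 3.1 m.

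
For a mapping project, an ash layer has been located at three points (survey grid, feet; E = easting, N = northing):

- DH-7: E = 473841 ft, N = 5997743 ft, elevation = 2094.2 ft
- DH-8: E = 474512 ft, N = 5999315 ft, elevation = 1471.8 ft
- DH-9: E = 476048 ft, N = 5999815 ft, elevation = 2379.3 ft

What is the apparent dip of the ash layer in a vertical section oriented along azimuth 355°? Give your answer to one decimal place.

39.4°

Let the plane be z = a·E + b·N + c.
DH-8−DH-7: 671a + 1572b = −622.4;  DH-9−DH-7: 2207a + 2072b = 285.1.
Solving gives a = 0.83584, b = −0.75270.
Unit vector along 355° is (sin 355°, cos 355°) = (-0.0872, 0.9962).
Slope in that direction = a·(-0.0872) + b·(0.9962) = −0.82269.
Apparent dip = arctan|0.82269| = 39.4° (true dip is 48.4°, so apparent ≤ true as expected).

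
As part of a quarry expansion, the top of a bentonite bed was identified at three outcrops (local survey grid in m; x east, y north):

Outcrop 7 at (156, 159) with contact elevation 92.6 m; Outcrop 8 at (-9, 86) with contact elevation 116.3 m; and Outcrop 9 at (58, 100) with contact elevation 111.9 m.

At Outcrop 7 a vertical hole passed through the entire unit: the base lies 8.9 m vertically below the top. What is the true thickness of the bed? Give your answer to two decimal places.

Two edge vectors: Outcrop 7→Outcrop 8 = (-165, -73, 23.7), Outcrop 7→Outcrop 9 = (-98, -59, 19.3).
Normal n = (Outcrop 7→Outcrop 8) × (Outcrop 7→Outcrop 9) = (-10.6, 861.9, 2581).
So ∂z/∂x = −n_x/n_z = 0.00411 and ∂z/∂y = −n_y/n_z = −0.33394.
|∇z| = √(a²+b²) = 0.33397, so dip δ = arctan(0.33397) = 18.47°.
True thickness = vertical thickness × cos δ = 8.9 × cos 18.47° = 8.44 m.

8.44 m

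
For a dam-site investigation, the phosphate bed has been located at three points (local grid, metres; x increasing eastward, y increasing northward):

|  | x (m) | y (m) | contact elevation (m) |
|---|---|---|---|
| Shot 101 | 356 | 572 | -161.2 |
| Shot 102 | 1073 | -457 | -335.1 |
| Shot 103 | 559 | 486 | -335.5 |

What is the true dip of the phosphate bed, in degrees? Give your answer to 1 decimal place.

51.8°

Two edge vectors: Shot 101→Shot 102 = (717, -1029, -173.9), Shot 101→Shot 103 = (203, -86, -174.3).
Normal n = (Shot 101→Shot 102) × (Shot 101→Shot 103) = (164399.3, 89671.4, 147225).
So ∂z/∂x = −n_x/n_z = −1.11665 and ∂z/∂y = −n_y/n_z = −0.60908.
Gradient magnitude |∇z| = √(a² + b²) = √(1.24691 + 0.37098) = 1.27196.
True dip = arctan(1.27196) = 51.8°, dipping toward ENE (azimuth ≈ 061°).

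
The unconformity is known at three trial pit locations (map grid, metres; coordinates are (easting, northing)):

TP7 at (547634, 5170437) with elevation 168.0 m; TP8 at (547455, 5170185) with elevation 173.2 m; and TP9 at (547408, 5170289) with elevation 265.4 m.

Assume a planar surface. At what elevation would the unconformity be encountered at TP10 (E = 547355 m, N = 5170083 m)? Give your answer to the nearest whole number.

Two edge vectors: TP7→TP8 = (-179, -252, 5.2), TP7→TP9 = (-226, -148, 97.4).
Normal n = (TP7→TP8) × (TP7→TP9) = (-23775.2, 16259.4, -30460).
So ∂z/∂E = −n_x/n_z = −0.78053841 and ∂z/∂N = −n_y/n_z = 0.53379514.
Intercept c from TP7: 168 + 427449.37 − 2759954.15 = −2332336.78.
At (547355, 5170083): z = −427231.6 + 2759765.2 − 2332336.78 = 196.8 m.

197 m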